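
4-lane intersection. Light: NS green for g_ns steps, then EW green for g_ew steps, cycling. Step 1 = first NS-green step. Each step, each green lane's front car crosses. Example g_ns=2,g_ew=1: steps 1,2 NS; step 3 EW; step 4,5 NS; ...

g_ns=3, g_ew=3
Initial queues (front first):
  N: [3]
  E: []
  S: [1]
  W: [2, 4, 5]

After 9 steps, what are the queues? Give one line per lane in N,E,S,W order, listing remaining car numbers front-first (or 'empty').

Step 1 [NS]: N:car3-GO,E:wait,S:car1-GO,W:wait | queues: N=0 E=0 S=0 W=3
Step 2 [NS]: N:empty,E:wait,S:empty,W:wait | queues: N=0 E=0 S=0 W=3
Step 3 [NS]: N:empty,E:wait,S:empty,W:wait | queues: N=0 E=0 S=0 W=3
Step 4 [EW]: N:wait,E:empty,S:wait,W:car2-GO | queues: N=0 E=0 S=0 W=2
Step 5 [EW]: N:wait,E:empty,S:wait,W:car4-GO | queues: N=0 E=0 S=0 W=1
Step 6 [EW]: N:wait,E:empty,S:wait,W:car5-GO | queues: N=0 E=0 S=0 W=0

N: empty
E: empty
S: empty
W: empty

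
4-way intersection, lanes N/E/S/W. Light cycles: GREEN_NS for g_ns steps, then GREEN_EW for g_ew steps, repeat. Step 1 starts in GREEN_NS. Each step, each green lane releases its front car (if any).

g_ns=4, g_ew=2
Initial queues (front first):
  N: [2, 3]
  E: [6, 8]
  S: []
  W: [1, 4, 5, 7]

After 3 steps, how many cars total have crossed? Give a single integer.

Step 1 [NS]: N:car2-GO,E:wait,S:empty,W:wait | queues: N=1 E=2 S=0 W=4
Step 2 [NS]: N:car3-GO,E:wait,S:empty,W:wait | queues: N=0 E=2 S=0 W=4
Step 3 [NS]: N:empty,E:wait,S:empty,W:wait | queues: N=0 E=2 S=0 W=4
Cars crossed by step 3: 2

Answer: 2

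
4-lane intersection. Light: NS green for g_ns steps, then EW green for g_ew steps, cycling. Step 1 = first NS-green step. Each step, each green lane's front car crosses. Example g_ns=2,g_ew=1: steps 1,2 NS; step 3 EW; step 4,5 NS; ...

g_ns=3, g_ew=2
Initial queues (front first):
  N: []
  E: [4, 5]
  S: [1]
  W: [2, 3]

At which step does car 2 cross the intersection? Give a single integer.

Step 1 [NS]: N:empty,E:wait,S:car1-GO,W:wait | queues: N=0 E=2 S=0 W=2
Step 2 [NS]: N:empty,E:wait,S:empty,W:wait | queues: N=0 E=2 S=0 W=2
Step 3 [NS]: N:empty,E:wait,S:empty,W:wait | queues: N=0 E=2 S=0 W=2
Step 4 [EW]: N:wait,E:car4-GO,S:wait,W:car2-GO | queues: N=0 E=1 S=0 W=1
Step 5 [EW]: N:wait,E:car5-GO,S:wait,W:car3-GO | queues: N=0 E=0 S=0 W=0
Car 2 crosses at step 4

4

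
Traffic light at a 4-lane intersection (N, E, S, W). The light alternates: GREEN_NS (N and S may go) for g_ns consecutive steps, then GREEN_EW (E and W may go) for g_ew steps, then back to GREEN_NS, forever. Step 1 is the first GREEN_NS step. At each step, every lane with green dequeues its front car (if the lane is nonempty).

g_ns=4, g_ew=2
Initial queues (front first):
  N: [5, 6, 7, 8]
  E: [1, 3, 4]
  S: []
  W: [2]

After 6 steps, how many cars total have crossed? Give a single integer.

Answer: 7

Derivation:
Step 1 [NS]: N:car5-GO,E:wait,S:empty,W:wait | queues: N=3 E=3 S=0 W=1
Step 2 [NS]: N:car6-GO,E:wait,S:empty,W:wait | queues: N=2 E=3 S=0 W=1
Step 3 [NS]: N:car7-GO,E:wait,S:empty,W:wait | queues: N=1 E=3 S=0 W=1
Step 4 [NS]: N:car8-GO,E:wait,S:empty,W:wait | queues: N=0 E=3 S=0 W=1
Step 5 [EW]: N:wait,E:car1-GO,S:wait,W:car2-GO | queues: N=0 E=2 S=0 W=0
Step 6 [EW]: N:wait,E:car3-GO,S:wait,W:empty | queues: N=0 E=1 S=0 W=0
Cars crossed by step 6: 7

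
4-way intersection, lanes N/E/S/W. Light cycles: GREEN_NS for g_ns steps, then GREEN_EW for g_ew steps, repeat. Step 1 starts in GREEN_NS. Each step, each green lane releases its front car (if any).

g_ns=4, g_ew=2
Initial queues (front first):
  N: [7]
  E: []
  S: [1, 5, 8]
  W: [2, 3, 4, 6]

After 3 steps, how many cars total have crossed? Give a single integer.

Answer: 4

Derivation:
Step 1 [NS]: N:car7-GO,E:wait,S:car1-GO,W:wait | queues: N=0 E=0 S=2 W=4
Step 2 [NS]: N:empty,E:wait,S:car5-GO,W:wait | queues: N=0 E=0 S=1 W=4
Step 3 [NS]: N:empty,E:wait,S:car8-GO,W:wait | queues: N=0 E=0 S=0 W=4
Cars crossed by step 3: 4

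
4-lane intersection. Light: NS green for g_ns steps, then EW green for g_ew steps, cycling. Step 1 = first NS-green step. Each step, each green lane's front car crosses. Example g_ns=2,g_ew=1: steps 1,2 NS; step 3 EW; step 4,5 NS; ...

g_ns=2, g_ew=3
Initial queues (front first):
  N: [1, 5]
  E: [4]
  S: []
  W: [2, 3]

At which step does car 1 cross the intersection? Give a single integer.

Step 1 [NS]: N:car1-GO,E:wait,S:empty,W:wait | queues: N=1 E=1 S=0 W=2
Step 2 [NS]: N:car5-GO,E:wait,S:empty,W:wait | queues: N=0 E=1 S=0 W=2
Step 3 [EW]: N:wait,E:car4-GO,S:wait,W:car2-GO | queues: N=0 E=0 S=0 W=1
Step 4 [EW]: N:wait,E:empty,S:wait,W:car3-GO | queues: N=0 E=0 S=0 W=0
Car 1 crosses at step 1

1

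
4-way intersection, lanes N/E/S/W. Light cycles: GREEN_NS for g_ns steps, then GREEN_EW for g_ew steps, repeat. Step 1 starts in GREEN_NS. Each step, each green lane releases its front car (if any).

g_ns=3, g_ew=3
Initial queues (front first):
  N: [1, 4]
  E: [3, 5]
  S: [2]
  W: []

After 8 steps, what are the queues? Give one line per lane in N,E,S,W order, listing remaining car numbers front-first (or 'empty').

Step 1 [NS]: N:car1-GO,E:wait,S:car2-GO,W:wait | queues: N=1 E=2 S=0 W=0
Step 2 [NS]: N:car4-GO,E:wait,S:empty,W:wait | queues: N=0 E=2 S=0 W=0
Step 3 [NS]: N:empty,E:wait,S:empty,W:wait | queues: N=0 E=2 S=0 W=0
Step 4 [EW]: N:wait,E:car3-GO,S:wait,W:empty | queues: N=0 E=1 S=0 W=0
Step 5 [EW]: N:wait,E:car5-GO,S:wait,W:empty | queues: N=0 E=0 S=0 W=0

N: empty
E: empty
S: empty
W: empty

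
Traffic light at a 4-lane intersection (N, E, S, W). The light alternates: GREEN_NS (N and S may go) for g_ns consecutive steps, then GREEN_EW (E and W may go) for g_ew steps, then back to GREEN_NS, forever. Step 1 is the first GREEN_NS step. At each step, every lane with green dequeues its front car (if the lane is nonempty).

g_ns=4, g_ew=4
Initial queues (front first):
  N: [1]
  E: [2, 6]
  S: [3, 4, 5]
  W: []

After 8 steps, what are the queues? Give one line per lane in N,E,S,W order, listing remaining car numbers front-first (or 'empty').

Step 1 [NS]: N:car1-GO,E:wait,S:car3-GO,W:wait | queues: N=0 E=2 S=2 W=0
Step 2 [NS]: N:empty,E:wait,S:car4-GO,W:wait | queues: N=0 E=2 S=1 W=0
Step 3 [NS]: N:empty,E:wait,S:car5-GO,W:wait | queues: N=0 E=2 S=0 W=0
Step 4 [NS]: N:empty,E:wait,S:empty,W:wait | queues: N=0 E=2 S=0 W=0
Step 5 [EW]: N:wait,E:car2-GO,S:wait,W:empty | queues: N=0 E=1 S=0 W=0
Step 6 [EW]: N:wait,E:car6-GO,S:wait,W:empty | queues: N=0 E=0 S=0 W=0

N: empty
E: empty
S: empty
W: empty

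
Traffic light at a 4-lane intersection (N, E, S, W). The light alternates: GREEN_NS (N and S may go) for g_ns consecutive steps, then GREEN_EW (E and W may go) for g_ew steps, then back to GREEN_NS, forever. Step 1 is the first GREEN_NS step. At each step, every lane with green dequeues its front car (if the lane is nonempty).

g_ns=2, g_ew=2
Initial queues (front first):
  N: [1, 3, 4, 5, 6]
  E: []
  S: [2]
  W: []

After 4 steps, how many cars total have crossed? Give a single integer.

Step 1 [NS]: N:car1-GO,E:wait,S:car2-GO,W:wait | queues: N=4 E=0 S=0 W=0
Step 2 [NS]: N:car3-GO,E:wait,S:empty,W:wait | queues: N=3 E=0 S=0 W=0
Step 3 [EW]: N:wait,E:empty,S:wait,W:empty | queues: N=3 E=0 S=0 W=0
Step 4 [EW]: N:wait,E:empty,S:wait,W:empty | queues: N=3 E=0 S=0 W=0
Cars crossed by step 4: 3

Answer: 3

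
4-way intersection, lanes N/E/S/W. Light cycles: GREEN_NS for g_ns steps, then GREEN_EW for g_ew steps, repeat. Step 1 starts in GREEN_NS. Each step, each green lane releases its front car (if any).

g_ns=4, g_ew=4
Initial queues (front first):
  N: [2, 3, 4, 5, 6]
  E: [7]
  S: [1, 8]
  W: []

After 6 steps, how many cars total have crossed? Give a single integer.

Step 1 [NS]: N:car2-GO,E:wait,S:car1-GO,W:wait | queues: N=4 E=1 S=1 W=0
Step 2 [NS]: N:car3-GO,E:wait,S:car8-GO,W:wait | queues: N=3 E=1 S=0 W=0
Step 3 [NS]: N:car4-GO,E:wait,S:empty,W:wait | queues: N=2 E=1 S=0 W=0
Step 4 [NS]: N:car5-GO,E:wait,S:empty,W:wait | queues: N=1 E=1 S=0 W=0
Step 5 [EW]: N:wait,E:car7-GO,S:wait,W:empty | queues: N=1 E=0 S=0 W=0
Step 6 [EW]: N:wait,E:empty,S:wait,W:empty | queues: N=1 E=0 S=0 W=0
Cars crossed by step 6: 7

Answer: 7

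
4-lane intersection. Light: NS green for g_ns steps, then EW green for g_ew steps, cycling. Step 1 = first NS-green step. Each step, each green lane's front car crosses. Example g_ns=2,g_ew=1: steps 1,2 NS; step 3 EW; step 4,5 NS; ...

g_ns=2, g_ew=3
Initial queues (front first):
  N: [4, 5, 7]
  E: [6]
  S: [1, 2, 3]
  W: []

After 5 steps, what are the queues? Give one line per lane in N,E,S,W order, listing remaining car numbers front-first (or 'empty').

Step 1 [NS]: N:car4-GO,E:wait,S:car1-GO,W:wait | queues: N=2 E=1 S=2 W=0
Step 2 [NS]: N:car5-GO,E:wait,S:car2-GO,W:wait | queues: N=1 E=1 S=1 W=0
Step 3 [EW]: N:wait,E:car6-GO,S:wait,W:empty | queues: N=1 E=0 S=1 W=0
Step 4 [EW]: N:wait,E:empty,S:wait,W:empty | queues: N=1 E=0 S=1 W=0
Step 5 [EW]: N:wait,E:empty,S:wait,W:empty | queues: N=1 E=0 S=1 W=0

N: 7
E: empty
S: 3
W: empty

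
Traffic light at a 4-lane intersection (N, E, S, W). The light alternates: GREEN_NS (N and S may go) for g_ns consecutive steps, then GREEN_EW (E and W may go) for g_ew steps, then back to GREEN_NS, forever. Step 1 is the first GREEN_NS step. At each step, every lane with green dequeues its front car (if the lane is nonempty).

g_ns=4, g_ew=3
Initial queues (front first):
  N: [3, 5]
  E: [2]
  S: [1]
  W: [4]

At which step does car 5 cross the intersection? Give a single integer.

Step 1 [NS]: N:car3-GO,E:wait,S:car1-GO,W:wait | queues: N=1 E=1 S=0 W=1
Step 2 [NS]: N:car5-GO,E:wait,S:empty,W:wait | queues: N=0 E=1 S=0 W=1
Step 3 [NS]: N:empty,E:wait,S:empty,W:wait | queues: N=0 E=1 S=0 W=1
Step 4 [NS]: N:empty,E:wait,S:empty,W:wait | queues: N=0 E=1 S=0 W=1
Step 5 [EW]: N:wait,E:car2-GO,S:wait,W:car4-GO | queues: N=0 E=0 S=0 W=0
Car 5 crosses at step 2

2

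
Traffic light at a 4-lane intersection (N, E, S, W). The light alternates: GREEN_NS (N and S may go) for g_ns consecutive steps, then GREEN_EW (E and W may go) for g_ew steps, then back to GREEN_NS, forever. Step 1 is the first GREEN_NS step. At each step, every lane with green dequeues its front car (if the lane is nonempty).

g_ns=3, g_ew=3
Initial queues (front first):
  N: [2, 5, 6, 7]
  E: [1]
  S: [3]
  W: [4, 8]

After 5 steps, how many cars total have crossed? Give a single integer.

Step 1 [NS]: N:car2-GO,E:wait,S:car3-GO,W:wait | queues: N=3 E=1 S=0 W=2
Step 2 [NS]: N:car5-GO,E:wait,S:empty,W:wait | queues: N=2 E=1 S=0 W=2
Step 3 [NS]: N:car6-GO,E:wait,S:empty,W:wait | queues: N=1 E=1 S=0 W=2
Step 4 [EW]: N:wait,E:car1-GO,S:wait,W:car4-GO | queues: N=1 E=0 S=0 W=1
Step 5 [EW]: N:wait,E:empty,S:wait,W:car8-GO | queues: N=1 E=0 S=0 W=0
Cars crossed by step 5: 7

Answer: 7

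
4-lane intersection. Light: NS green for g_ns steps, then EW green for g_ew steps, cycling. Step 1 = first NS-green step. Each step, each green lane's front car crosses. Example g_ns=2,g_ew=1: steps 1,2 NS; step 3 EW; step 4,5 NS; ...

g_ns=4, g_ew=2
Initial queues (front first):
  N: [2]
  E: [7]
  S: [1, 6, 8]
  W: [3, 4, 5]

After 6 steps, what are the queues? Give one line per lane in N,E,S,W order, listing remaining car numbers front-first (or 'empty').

Step 1 [NS]: N:car2-GO,E:wait,S:car1-GO,W:wait | queues: N=0 E=1 S=2 W=3
Step 2 [NS]: N:empty,E:wait,S:car6-GO,W:wait | queues: N=0 E=1 S=1 W=3
Step 3 [NS]: N:empty,E:wait,S:car8-GO,W:wait | queues: N=0 E=1 S=0 W=3
Step 4 [NS]: N:empty,E:wait,S:empty,W:wait | queues: N=0 E=1 S=0 W=3
Step 5 [EW]: N:wait,E:car7-GO,S:wait,W:car3-GO | queues: N=0 E=0 S=0 W=2
Step 6 [EW]: N:wait,E:empty,S:wait,W:car4-GO | queues: N=0 E=0 S=0 W=1

N: empty
E: empty
S: empty
W: 5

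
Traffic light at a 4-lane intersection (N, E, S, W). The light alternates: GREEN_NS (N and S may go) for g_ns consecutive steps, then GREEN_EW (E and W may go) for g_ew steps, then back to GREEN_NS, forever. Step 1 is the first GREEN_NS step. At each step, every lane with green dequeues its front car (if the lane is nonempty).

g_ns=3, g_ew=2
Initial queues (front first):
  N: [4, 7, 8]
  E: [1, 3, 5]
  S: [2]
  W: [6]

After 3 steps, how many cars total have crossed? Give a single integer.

Step 1 [NS]: N:car4-GO,E:wait,S:car2-GO,W:wait | queues: N=2 E=3 S=0 W=1
Step 2 [NS]: N:car7-GO,E:wait,S:empty,W:wait | queues: N=1 E=3 S=0 W=1
Step 3 [NS]: N:car8-GO,E:wait,S:empty,W:wait | queues: N=0 E=3 S=0 W=1
Cars crossed by step 3: 4

Answer: 4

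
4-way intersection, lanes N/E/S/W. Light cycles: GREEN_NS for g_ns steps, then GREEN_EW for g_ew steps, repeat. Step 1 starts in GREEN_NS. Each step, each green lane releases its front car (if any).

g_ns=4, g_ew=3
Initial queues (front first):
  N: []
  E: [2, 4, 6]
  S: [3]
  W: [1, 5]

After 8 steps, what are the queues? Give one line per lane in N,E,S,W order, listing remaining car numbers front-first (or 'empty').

Step 1 [NS]: N:empty,E:wait,S:car3-GO,W:wait | queues: N=0 E=3 S=0 W=2
Step 2 [NS]: N:empty,E:wait,S:empty,W:wait | queues: N=0 E=3 S=0 W=2
Step 3 [NS]: N:empty,E:wait,S:empty,W:wait | queues: N=0 E=3 S=0 W=2
Step 4 [NS]: N:empty,E:wait,S:empty,W:wait | queues: N=0 E=3 S=0 W=2
Step 5 [EW]: N:wait,E:car2-GO,S:wait,W:car1-GO | queues: N=0 E=2 S=0 W=1
Step 6 [EW]: N:wait,E:car4-GO,S:wait,W:car5-GO | queues: N=0 E=1 S=0 W=0
Step 7 [EW]: N:wait,E:car6-GO,S:wait,W:empty | queues: N=0 E=0 S=0 W=0

N: empty
E: empty
S: empty
W: empty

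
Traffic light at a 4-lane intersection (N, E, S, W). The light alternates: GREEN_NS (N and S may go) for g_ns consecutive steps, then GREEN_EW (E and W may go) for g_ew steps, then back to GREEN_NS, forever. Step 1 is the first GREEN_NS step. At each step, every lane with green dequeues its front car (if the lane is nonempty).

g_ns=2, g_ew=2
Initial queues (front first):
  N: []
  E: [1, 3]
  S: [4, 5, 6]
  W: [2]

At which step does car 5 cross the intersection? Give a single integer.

Step 1 [NS]: N:empty,E:wait,S:car4-GO,W:wait | queues: N=0 E=2 S=2 W=1
Step 2 [NS]: N:empty,E:wait,S:car5-GO,W:wait | queues: N=0 E=2 S=1 W=1
Step 3 [EW]: N:wait,E:car1-GO,S:wait,W:car2-GO | queues: N=0 E=1 S=1 W=0
Step 4 [EW]: N:wait,E:car3-GO,S:wait,W:empty | queues: N=0 E=0 S=1 W=0
Step 5 [NS]: N:empty,E:wait,S:car6-GO,W:wait | queues: N=0 E=0 S=0 W=0
Car 5 crosses at step 2

2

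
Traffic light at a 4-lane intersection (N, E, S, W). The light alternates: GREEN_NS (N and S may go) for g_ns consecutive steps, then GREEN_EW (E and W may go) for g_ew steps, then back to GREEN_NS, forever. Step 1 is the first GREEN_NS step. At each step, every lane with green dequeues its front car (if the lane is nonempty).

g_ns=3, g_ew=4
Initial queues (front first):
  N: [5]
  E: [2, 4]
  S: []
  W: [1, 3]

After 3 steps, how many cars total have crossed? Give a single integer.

Step 1 [NS]: N:car5-GO,E:wait,S:empty,W:wait | queues: N=0 E=2 S=0 W=2
Step 2 [NS]: N:empty,E:wait,S:empty,W:wait | queues: N=0 E=2 S=0 W=2
Step 3 [NS]: N:empty,E:wait,S:empty,W:wait | queues: N=0 E=2 S=0 W=2
Cars crossed by step 3: 1

Answer: 1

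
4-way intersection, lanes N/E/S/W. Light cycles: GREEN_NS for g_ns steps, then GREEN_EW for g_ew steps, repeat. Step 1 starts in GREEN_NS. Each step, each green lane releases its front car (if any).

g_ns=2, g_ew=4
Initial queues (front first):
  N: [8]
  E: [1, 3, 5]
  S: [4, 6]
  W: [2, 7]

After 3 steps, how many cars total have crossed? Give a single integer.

Answer: 5

Derivation:
Step 1 [NS]: N:car8-GO,E:wait,S:car4-GO,W:wait | queues: N=0 E=3 S=1 W=2
Step 2 [NS]: N:empty,E:wait,S:car6-GO,W:wait | queues: N=0 E=3 S=0 W=2
Step 3 [EW]: N:wait,E:car1-GO,S:wait,W:car2-GO | queues: N=0 E=2 S=0 W=1
Cars crossed by step 3: 5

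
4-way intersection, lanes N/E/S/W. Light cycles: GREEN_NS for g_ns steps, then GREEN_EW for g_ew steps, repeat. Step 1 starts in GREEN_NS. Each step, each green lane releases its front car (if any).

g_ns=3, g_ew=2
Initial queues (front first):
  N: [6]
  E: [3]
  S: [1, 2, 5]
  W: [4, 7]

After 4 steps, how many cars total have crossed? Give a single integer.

Answer: 6

Derivation:
Step 1 [NS]: N:car6-GO,E:wait,S:car1-GO,W:wait | queues: N=0 E=1 S=2 W=2
Step 2 [NS]: N:empty,E:wait,S:car2-GO,W:wait | queues: N=0 E=1 S=1 W=2
Step 3 [NS]: N:empty,E:wait,S:car5-GO,W:wait | queues: N=0 E=1 S=0 W=2
Step 4 [EW]: N:wait,E:car3-GO,S:wait,W:car4-GO | queues: N=0 E=0 S=0 W=1
Cars crossed by step 4: 6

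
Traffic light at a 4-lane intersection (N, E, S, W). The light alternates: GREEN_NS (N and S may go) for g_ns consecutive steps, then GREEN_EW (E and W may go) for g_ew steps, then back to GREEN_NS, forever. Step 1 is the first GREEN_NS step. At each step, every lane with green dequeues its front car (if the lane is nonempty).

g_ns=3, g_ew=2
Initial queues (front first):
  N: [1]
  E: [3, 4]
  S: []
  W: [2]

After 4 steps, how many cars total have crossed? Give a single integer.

Answer: 3

Derivation:
Step 1 [NS]: N:car1-GO,E:wait,S:empty,W:wait | queues: N=0 E=2 S=0 W=1
Step 2 [NS]: N:empty,E:wait,S:empty,W:wait | queues: N=0 E=2 S=0 W=1
Step 3 [NS]: N:empty,E:wait,S:empty,W:wait | queues: N=0 E=2 S=0 W=1
Step 4 [EW]: N:wait,E:car3-GO,S:wait,W:car2-GO | queues: N=0 E=1 S=0 W=0
Cars crossed by step 4: 3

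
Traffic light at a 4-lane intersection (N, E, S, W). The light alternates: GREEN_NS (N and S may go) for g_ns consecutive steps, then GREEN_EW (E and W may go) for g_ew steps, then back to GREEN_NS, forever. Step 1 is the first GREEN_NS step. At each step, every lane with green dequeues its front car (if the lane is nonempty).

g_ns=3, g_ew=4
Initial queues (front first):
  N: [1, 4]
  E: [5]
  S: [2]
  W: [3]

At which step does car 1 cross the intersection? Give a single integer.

Step 1 [NS]: N:car1-GO,E:wait,S:car2-GO,W:wait | queues: N=1 E=1 S=0 W=1
Step 2 [NS]: N:car4-GO,E:wait,S:empty,W:wait | queues: N=0 E=1 S=0 W=1
Step 3 [NS]: N:empty,E:wait,S:empty,W:wait | queues: N=0 E=1 S=0 W=1
Step 4 [EW]: N:wait,E:car5-GO,S:wait,W:car3-GO | queues: N=0 E=0 S=0 W=0
Car 1 crosses at step 1

1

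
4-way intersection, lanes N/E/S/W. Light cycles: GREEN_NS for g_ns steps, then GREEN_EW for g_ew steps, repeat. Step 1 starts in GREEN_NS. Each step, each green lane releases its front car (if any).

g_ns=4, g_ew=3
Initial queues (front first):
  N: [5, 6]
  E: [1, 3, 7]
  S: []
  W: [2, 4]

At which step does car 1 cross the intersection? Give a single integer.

Step 1 [NS]: N:car5-GO,E:wait,S:empty,W:wait | queues: N=1 E=3 S=0 W=2
Step 2 [NS]: N:car6-GO,E:wait,S:empty,W:wait | queues: N=0 E=3 S=0 W=2
Step 3 [NS]: N:empty,E:wait,S:empty,W:wait | queues: N=0 E=3 S=0 W=2
Step 4 [NS]: N:empty,E:wait,S:empty,W:wait | queues: N=0 E=3 S=0 W=2
Step 5 [EW]: N:wait,E:car1-GO,S:wait,W:car2-GO | queues: N=0 E=2 S=0 W=1
Step 6 [EW]: N:wait,E:car3-GO,S:wait,W:car4-GO | queues: N=0 E=1 S=0 W=0
Step 7 [EW]: N:wait,E:car7-GO,S:wait,W:empty | queues: N=0 E=0 S=0 W=0
Car 1 crosses at step 5

5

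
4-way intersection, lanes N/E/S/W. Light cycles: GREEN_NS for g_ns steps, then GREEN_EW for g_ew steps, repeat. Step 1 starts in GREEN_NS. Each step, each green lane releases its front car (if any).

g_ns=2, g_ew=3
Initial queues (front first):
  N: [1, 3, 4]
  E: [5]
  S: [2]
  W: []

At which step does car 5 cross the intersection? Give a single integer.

Step 1 [NS]: N:car1-GO,E:wait,S:car2-GO,W:wait | queues: N=2 E=1 S=0 W=0
Step 2 [NS]: N:car3-GO,E:wait,S:empty,W:wait | queues: N=1 E=1 S=0 W=0
Step 3 [EW]: N:wait,E:car5-GO,S:wait,W:empty | queues: N=1 E=0 S=0 W=0
Step 4 [EW]: N:wait,E:empty,S:wait,W:empty | queues: N=1 E=0 S=0 W=0
Step 5 [EW]: N:wait,E:empty,S:wait,W:empty | queues: N=1 E=0 S=0 W=0
Step 6 [NS]: N:car4-GO,E:wait,S:empty,W:wait | queues: N=0 E=0 S=0 W=0
Car 5 crosses at step 3

3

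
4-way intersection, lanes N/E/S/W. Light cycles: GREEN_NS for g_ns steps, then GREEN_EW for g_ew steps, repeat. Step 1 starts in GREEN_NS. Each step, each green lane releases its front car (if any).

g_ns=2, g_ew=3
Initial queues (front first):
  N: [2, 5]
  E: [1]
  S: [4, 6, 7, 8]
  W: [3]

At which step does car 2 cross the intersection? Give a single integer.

Step 1 [NS]: N:car2-GO,E:wait,S:car4-GO,W:wait | queues: N=1 E=1 S=3 W=1
Step 2 [NS]: N:car5-GO,E:wait,S:car6-GO,W:wait | queues: N=0 E=1 S=2 W=1
Step 3 [EW]: N:wait,E:car1-GO,S:wait,W:car3-GO | queues: N=0 E=0 S=2 W=0
Step 4 [EW]: N:wait,E:empty,S:wait,W:empty | queues: N=0 E=0 S=2 W=0
Step 5 [EW]: N:wait,E:empty,S:wait,W:empty | queues: N=0 E=0 S=2 W=0
Step 6 [NS]: N:empty,E:wait,S:car7-GO,W:wait | queues: N=0 E=0 S=1 W=0
Step 7 [NS]: N:empty,E:wait,S:car8-GO,W:wait | queues: N=0 E=0 S=0 W=0
Car 2 crosses at step 1

1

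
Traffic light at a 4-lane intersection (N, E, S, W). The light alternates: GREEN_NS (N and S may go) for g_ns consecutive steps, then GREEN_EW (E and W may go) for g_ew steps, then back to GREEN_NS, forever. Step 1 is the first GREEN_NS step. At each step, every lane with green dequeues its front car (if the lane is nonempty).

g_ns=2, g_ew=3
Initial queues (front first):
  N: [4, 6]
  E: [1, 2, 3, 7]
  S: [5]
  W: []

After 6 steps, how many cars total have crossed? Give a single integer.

Answer: 6

Derivation:
Step 1 [NS]: N:car4-GO,E:wait,S:car5-GO,W:wait | queues: N=1 E=4 S=0 W=0
Step 2 [NS]: N:car6-GO,E:wait,S:empty,W:wait | queues: N=0 E=4 S=0 W=0
Step 3 [EW]: N:wait,E:car1-GO,S:wait,W:empty | queues: N=0 E=3 S=0 W=0
Step 4 [EW]: N:wait,E:car2-GO,S:wait,W:empty | queues: N=0 E=2 S=0 W=0
Step 5 [EW]: N:wait,E:car3-GO,S:wait,W:empty | queues: N=0 E=1 S=0 W=0
Step 6 [NS]: N:empty,E:wait,S:empty,W:wait | queues: N=0 E=1 S=0 W=0
Cars crossed by step 6: 6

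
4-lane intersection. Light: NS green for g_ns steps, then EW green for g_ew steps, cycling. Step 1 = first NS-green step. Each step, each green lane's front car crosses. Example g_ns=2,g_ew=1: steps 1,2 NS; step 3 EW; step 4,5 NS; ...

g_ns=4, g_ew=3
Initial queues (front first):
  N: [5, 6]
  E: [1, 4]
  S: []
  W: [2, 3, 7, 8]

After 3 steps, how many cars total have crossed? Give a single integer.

Step 1 [NS]: N:car5-GO,E:wait,S:empty,W:wait | queues: N=1 E=2 S=0 W=4
Step 2 [NS]: N:car6-GO,E:wait,S:empty,W:wait | queues: N=0 E=2 S=0 W=4
Step 3 [NS]: N:empty,E:wait,S:empty,W:wait | queues: N=0 E=2 S=0 W=4
Cars crossed by step 3: 2

Answer: 2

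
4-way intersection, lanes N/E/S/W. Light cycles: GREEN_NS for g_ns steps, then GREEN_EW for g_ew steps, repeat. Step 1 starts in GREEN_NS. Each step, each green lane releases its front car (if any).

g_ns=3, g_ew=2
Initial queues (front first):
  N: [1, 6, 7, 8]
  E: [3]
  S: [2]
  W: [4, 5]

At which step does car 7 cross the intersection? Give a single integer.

Step 1 [NS]: N:car1-GO,E:wait,S:car2-GO,W:wait | queues: N=3 E=1 S=0 W=2
Step 2 [NS]: N:car6-GO,E:wait,S:empty,W:wait | queues: N=2 E=1 S=0 W=2
Step 3 [NS]: N:car7-GO,E:wait,S:empty,W:wait | queues: N=1 E=1 S=0 W=2
Step 4 [EW]: N:wait,E:car3-GO,S:wait,W:car4-GO | queues: N=1 E=0 S=0 W=1
Step 5 [EW]: N:wait,E:empty,S:wait,W:car5-GO | queues: N=1 E=0 S=0 W=0
Step 6 [NS]: N:car8-GO,E:wait,S:empty,W:wait | queues: N=0 E=0 S=0 W=0
Car 7 crosses at step 3

3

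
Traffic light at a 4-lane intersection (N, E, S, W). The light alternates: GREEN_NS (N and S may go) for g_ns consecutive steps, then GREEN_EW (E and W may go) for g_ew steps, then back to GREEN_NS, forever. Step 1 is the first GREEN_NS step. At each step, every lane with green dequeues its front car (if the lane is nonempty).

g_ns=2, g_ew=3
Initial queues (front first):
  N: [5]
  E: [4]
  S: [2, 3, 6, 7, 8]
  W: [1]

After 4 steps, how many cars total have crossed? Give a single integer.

Answer: 5

Derivation:
Step 1 [NS]: N:car5-GO,E:wait,S:car2-GO,W:wait | queues: N=0 E=1 S=4 W=1
Step 2 [NS]: N:empty,E:wait,S:car3-GO,W:wait | queues: N=0 E=1 S=3 W=1
Step 3 [EW]: N:wait,E:car4-GO,S:wait,W:car1-GO | queues: N=0 E=0 S=3 W=0
Step 4 [EW]: N:wait,E:empty,S:wait,W:empty | queues: N=0 E=0 S=3 W=0
Cars crossed by step 4: 5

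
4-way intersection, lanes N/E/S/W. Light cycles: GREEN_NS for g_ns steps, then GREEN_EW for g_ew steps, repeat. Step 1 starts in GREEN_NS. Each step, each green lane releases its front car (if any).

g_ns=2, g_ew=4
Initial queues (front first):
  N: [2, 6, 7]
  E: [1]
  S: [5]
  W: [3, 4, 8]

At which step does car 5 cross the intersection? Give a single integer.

Step 1 [NS]: N:car2-GO,E:wait,S:car5-GO,W:wait | queues: N=2 E=1 S=0 W=3
Step 2 [NS]: N:car6-GO,E:wait,S:empty,W:wait | queues: N=1 E=1 S=0 W=3
Step 3 [EW]: N:wait,E:car1-GO,S:wait,W:car3-GO | queues: N=1 E=0 S=0 W=2
Step 4 [EW]: N:wait,E:empty,S:wait,W:car4-GO | queues: N=1 E=0 S=0 W=1
Step 5 [EW]: N:wait,E:empty,S:wait,W:car8-GO | queues: N=1 E=0 S=0 W=0
Step 6 [EW]: N:wait,E:empty,S:wait,W:empty | queues: N=1 E=0 S=0 W=0
Step 7 [NS]: N:car7-GO,E:wait,S:empty,W:wait | queues: N=0 E=0 S=0 W=0
Car 5 crosses at step 1

1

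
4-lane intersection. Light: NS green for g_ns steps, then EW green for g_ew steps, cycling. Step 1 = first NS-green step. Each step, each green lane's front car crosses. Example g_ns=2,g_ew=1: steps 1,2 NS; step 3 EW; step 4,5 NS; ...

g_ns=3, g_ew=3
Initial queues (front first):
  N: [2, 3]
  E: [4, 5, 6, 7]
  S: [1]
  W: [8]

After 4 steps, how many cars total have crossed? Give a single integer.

Answer: 5

Derivation:
Step 1 [NS]: N:car2-GO,E:wait,S:car1-GO,W:wait | queues: N=1 E=4 S=0 W=1
Step 2 [NS]: N:car3-GO,E:wait,S:empty,W:wait | queues: N=0 E=4 S=0 W=1
Step 3 [NS]: N:empty,E:wait,S:empty,W:wait | queues: N=0 E=4 S=0 W=1
Step 4 [EW]: N:wait,E:car4-GO,S:wait,W:car8-GO | queues: N=0 E=3 S=0 W=0
Cars crossed by step 4: 5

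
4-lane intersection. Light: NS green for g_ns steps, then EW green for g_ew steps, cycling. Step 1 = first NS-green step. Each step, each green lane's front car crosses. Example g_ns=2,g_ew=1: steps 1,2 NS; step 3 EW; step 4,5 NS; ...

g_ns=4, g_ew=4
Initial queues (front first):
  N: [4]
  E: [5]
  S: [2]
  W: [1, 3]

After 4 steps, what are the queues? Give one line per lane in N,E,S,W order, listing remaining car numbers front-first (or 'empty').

Step 1 [NS]: N:car4-GO,E:wait,S:car2-GO,W:wait | queues: N=0 E=1 S=0 W=2
Step 2 [NS]: N:empty,E:wait,S:empty,W:wait | queues: N=0 E=1 S=0 W=2
Step 3 [NS]: N:empty,E:wait,S:empty,W:wait | queues: N=0 E=1 S=0 W=2
Step 4 [NS]: N:empty,E:wait,S:empty,W:wait | queues: N=0 E=1 S=0 W=2

N: empty
E: 5
S: empty
W: 1 3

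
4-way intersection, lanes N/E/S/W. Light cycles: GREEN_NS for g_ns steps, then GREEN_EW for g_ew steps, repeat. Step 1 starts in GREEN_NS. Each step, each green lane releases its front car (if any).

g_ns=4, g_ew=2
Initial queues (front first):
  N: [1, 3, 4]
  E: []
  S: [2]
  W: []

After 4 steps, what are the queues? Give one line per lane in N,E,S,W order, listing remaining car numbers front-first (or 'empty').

Step 1 [NS]: N:car1-GO,E:wait,S:car2-GO,W:wait | queues: N=2 E=0 S=0 W=0
Step 2 [NS]: N:car3-GO,E:wait,S:empty,W:wait | queues: N=1 E=0 S=0 W=0
Step 3 [NS]: N:car4-GO,E:wait,S:empty,W:wait | queues: N=0 E=0 S=0 W=0

N: empty
E: empty
S: empty
W: empty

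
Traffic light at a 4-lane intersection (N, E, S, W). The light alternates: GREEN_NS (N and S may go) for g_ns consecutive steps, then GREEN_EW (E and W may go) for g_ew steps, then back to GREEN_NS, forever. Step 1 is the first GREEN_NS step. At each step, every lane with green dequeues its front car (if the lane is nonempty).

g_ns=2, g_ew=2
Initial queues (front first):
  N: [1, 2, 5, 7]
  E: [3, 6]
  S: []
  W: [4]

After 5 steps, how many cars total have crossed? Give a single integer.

Answer: 6

Derivation:
Step 1 [NS]: N:car1-GO,E:wait,S:empty,W:wait | queues: N=3 E=2 S=0 W=1
Step 2 [NS]: N:car2-GO,E:wait,S:empty,W:wait | queues: N=2 E=2 S=0 W=1
Step 3 [EW]: N:wait,E:car3-GO,S:wait,W:car4-GO | queues: N=2 E=1 S=0 W=0
Step 4 [EW]: N:wait,E:car6-GO,S:wait,W:empty | queues: N=2 E=0 S=0 W=0
Step 5 [NS]: N:car5-GO,E:wait,S:empty,W:wait | queues: N=1 E=0 S=0 W=0
Cars crossed by step 5: 6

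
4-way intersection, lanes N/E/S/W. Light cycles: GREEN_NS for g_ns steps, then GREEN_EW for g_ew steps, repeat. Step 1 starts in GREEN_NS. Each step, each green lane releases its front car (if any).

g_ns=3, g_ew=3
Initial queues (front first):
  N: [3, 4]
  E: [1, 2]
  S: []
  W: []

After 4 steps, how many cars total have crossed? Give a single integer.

Step 1 [NS]: N:car3-GO,E:wait,S:empty,W:wait | queues: N=1 E=2 S=0 W=0
Step 2 [NS]: N:car4-GO,E:wait,S:empty,W:wait | queues: N=0 E=2 S=0 W=0
Step 3 [NS]: N:empty,E:wait,S:empty,W:wait | queues: N=0 E=2 S=0 W=0
Step 4 [EW]: N:wait,E:car1-GO,S:wait,W:empty | queues: N=0 E=1 S=0 W=0
Cars crossed by step 4: 3

Answer: 3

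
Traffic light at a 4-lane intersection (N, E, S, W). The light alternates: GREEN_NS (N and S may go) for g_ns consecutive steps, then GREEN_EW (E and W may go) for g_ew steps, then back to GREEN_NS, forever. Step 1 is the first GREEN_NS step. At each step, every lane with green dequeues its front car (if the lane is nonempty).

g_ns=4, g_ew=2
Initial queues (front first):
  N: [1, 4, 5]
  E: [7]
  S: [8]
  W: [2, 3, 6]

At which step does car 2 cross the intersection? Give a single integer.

Step 1 [NS]: N:car1-GO,E:wait,S:car8-GO,W:wait | queues: N=2 E=1 S=0 W=3
Step 2 [NS]: N:car4-GO,E:wait,S:empty,W:wait | queues: N=1 E=1 S=0 W=3
Step 3 [NS]: N:car5-GO,E:wait,S:empty,W:wait | queues: N=0 E=1 S=0 W=3
Step 4 [NS]: N:empty,E:wait,S:empty,W:wait | queues: N=0 E=1 S=0 W=3
Step 5 [EW]: N:wait,E:car7-GO,S:wait,W:car2-GO | queues: N=0 E=0 S=0 W=2
Step 6 [EW]: N:wait,E:empty,S:wait,W:car3-GO | queues: N=0 E=0 S=0 W=1
Step 7 [NS]: N:empty,E:wait,S:empty,W:wait | queues: N=0 E=0 S=0 W=1
Step 8 [NS]: N:empty,E:wait,S:empty,W:wait | queues: N=0 E=0 S=0 W=1
Step 9 [NS]: N:empty,E:wait,S:empty,W:wait | queues: N=0 E=0 S=0 W=1
Step 10 [NS]: N:empty,E:wait,S:empty,W:wait | queues: N=0 E=0 S=0 W=1
Step 11 [EW]: N:wait,E:empty,S:wait,W:car6-GO | queues: N=0 E=0 S=0 W=0
Car 2 crosses at step 5

5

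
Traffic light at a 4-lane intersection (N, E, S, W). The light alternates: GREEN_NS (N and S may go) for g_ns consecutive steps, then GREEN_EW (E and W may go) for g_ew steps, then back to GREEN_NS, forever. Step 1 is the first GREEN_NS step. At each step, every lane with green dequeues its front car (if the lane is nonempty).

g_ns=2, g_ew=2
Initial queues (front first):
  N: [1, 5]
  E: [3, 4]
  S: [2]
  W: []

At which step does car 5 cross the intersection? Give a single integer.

Step 1 [NS]: N:car1-GO,E:wait,S:car2-GO,W:wait | queues: N=1 E=2 S=0 W=0
Step 2 [NS]: N:car5-GO,E:wait,S:empty,W:wait | queues: N=0 E=2 S=0 W=0
Step 3 [EW]: N:wait,E:car3-GO,S:wait,W:empty | queues: N=0 E=1 S=0 W=0
Step 4 [EW]: N:wait,E:car4-GO,S:wait,W:empty | queues: N=0 E=0 S=0 W=0
Car 5 crosses at step 2

2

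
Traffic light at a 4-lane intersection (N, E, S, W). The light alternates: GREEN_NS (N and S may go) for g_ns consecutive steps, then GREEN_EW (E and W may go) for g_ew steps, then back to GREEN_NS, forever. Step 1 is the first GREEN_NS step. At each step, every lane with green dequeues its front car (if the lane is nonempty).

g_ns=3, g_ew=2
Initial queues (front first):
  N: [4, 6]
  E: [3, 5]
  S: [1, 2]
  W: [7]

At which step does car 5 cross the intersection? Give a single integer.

Step 1 [NS]: N:car4-GO,E:wait,S:car1-GO,W:wait | queues: N=1 E=2 S=1 W=1
Step 2 [NS]: N:car6-GO,E:wait,S:car2-GO,W:wait | queues: N=0 E=2 S=0 W=1
Step 3 [NS]: N:empty,E:wait,S:empty,W:wait | queues: N=0 E=2 S=0 W=1
Step 4 [EW]: N:wait,E:car3-GO,S:wait,W:car7-GO | queues: N=0 E=1 S=0 W=0
Step 5 [EW]: N:wait,E:car5-GO,S:wait,W:empty | queues: N=0 E=0 S=0 W=0
Car 5 crosses at step 5

5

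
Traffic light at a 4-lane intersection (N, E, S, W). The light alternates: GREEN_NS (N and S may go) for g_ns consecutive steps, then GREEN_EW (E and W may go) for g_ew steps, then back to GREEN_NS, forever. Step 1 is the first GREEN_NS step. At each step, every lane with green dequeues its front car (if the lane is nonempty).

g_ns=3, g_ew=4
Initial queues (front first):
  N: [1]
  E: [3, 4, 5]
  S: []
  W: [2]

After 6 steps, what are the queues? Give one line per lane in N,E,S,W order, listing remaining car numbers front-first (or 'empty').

Step 1 [NS]: N:car1-GO,E:wait,S:empty,W:wait | queues: N=0 E=3 S=0 W=1
Step 2 [NS]: N:empty,E:wait,S:empty,W:wait | queues: N=0 E=3 S=0 W=1
Step 3 [NS]: N:empty,E:wait,S:empty,W:wait | queues: N=0 E=3 S=0 W=1
Step 4 [EW]: N:wait,E:car3-GO,S:wait,W:car2-GO | queues: N=0 E=2 S=0 W=0
Step 5 [EW]: N:wait,E:car4-GO,S:wait,W:empty | queues: N=0 E=1 S=0 W=0
Step 6 [EW]: N:wait,E:car5-GO,S:wait,W:empty | queues: N=0 E=0 S=0 W=0

N: empty
E: empty
S: empty
W: empty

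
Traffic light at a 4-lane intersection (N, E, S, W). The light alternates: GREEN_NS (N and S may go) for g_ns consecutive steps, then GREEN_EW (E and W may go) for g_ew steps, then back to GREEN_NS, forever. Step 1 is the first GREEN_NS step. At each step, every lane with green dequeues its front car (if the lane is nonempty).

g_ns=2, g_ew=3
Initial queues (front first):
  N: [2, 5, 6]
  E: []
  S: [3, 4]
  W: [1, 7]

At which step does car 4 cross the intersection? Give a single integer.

Step 1 [NS]: N:car2-GO,E:wait,S:car3-GO,W:wait | queues: N=2 E=0 S=1 W=2
Step 2 [NS]: N:car5-GO,E:wait,S:car4-GO,W:wait | queues: N=1 E=0 S=0 W=2
Step 3 [EW]: N:wait,E:empty,S:wait,W:car1-GO | queues: N=1 E=0 S=0 W=1
Step 4 [EW]: N:wait,E:empty,S:wait,W:car7-GO | queues: N=1 E=0 S=0 W=0
Step 5 [EW]: N:wait,E:empty,S:wait,W:empty | queues: N=1 E=0 S=0 W=0
Step 6 [NS]: N:car6-GO,E:wait,S:empty,W:wait | queues: N=0 E=0 S=0 W=0
Car 4 crosses at step 2

2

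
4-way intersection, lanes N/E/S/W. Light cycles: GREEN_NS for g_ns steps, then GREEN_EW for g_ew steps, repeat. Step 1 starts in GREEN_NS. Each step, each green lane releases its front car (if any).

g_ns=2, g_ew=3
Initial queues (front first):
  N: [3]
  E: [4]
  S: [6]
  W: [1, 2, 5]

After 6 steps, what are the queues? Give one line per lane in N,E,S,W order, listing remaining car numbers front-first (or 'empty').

Step 1 [NS]: N:car3-GO,E:wait,S:car6-GO,W:wait | queues: N=0 E=1 S=0 W=3
Step 2 [NS]: N:empty,E:wait,S:empty,W:wait | queues: N=0 E=1 S=0 W=3
Step 3 [EW]: N:wait,E:car4-GO,S:wait,W:car1-GO | queues: N=0 E=0 S=0 W=2
Step 4 [EW]: N:wait,E:empty,S:wait,W:car2-GO | queues: N=0 E=0 S=0 W=1
Step 5 [EW]: N:wait,E:empty,S:wait,W:car5-GO | queues: N=0 E=0 S=0 W=0

N: empty
E: empty
S: empty
W: empty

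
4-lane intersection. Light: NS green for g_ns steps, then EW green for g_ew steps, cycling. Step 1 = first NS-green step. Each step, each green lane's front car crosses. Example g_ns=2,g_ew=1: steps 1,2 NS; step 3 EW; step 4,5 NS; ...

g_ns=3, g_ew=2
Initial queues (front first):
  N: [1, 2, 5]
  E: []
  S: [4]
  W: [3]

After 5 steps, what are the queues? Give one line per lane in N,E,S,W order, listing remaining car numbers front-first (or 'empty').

Step 1 [NS]: N:car1-GO,E:wait,S:car4-GO,W:wait | queues: N=2 E=0 S=0 W=1
Step 2 [NS]: N:car2-GO,E:wait,S:empty,W:wait | queues: N=1 E=0 S=0 W=1
Step 3 [NS]: N:car5-GO,E:wait,S:empty,W:wait | queues: N=0 E=0 S=0 W=1
Step 4 [EW]: N:wait,E:empty,S:wait,W:car3-GO | queues: N=0 E=0 S=0 W=0

N: empty
E: empty
S: empty
W: empty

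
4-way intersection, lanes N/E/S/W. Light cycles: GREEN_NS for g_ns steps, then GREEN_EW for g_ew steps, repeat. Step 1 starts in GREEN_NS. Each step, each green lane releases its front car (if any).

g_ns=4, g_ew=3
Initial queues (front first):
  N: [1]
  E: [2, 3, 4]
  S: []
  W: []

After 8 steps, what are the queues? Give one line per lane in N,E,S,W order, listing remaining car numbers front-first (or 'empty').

Step 1 [NS]: N:car1-GO,E:wait,S:empty,W:wait | queues: N=0 E=3 S=0 W=0
Step 2 [NS]: N:empty,E:wait,S:empty,W:wait | queues: N=0 E=3 S=0 W=0
Step 3 [NS]: N:empty,E:wait,S:empty,W:wait | queues: N=0 E=3 S=0 W=0
Step 4 [NS]: N:empty,E:wait,S:empty,W:wait | queues: N=0 E=3 S=0 W=0
Step 5 [EW]: N:wait,E:car2-GO,S:wait,W:empty | queues: N=0 E=2 S=0 W=0
Step 6 [EW]: N:wait,E:car3-GO,S:wait,W:empty | queues: N=0 E=1 S=0 W=0
Step 7 [EW]: N:wait,E:car4-GO,S:wait,W:empty | queues: N=0 E=0 S=0 W=0

N: empty
E: empty
S: empty
W: empty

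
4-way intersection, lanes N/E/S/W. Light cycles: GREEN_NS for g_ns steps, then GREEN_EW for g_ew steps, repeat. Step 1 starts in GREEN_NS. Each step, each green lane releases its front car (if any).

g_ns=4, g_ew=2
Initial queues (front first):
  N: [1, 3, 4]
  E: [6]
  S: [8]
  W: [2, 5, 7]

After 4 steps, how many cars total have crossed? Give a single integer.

Answer: 4

Derivation:
Step 1 [NS]: N:car1-GO,E:wait,S:car8-GO,W:wait | queues: N=2 E=1 S=0 W=3
Step 2 [NS]: N:car3-GO,E:wait,S:empty,W:wait | queues: N=1 E=1 S=0 W=3
Step 3 [NS]: N:car4-GO,E:wait,S:empty,W:wait | queues: N=0 E=1 S=0 W=3
Step 4 [NS]: N:empty,E:wait,S:empty,W:wait | queues: N=0 E=1 S=0 W=3
Cars crossed by step 4: 4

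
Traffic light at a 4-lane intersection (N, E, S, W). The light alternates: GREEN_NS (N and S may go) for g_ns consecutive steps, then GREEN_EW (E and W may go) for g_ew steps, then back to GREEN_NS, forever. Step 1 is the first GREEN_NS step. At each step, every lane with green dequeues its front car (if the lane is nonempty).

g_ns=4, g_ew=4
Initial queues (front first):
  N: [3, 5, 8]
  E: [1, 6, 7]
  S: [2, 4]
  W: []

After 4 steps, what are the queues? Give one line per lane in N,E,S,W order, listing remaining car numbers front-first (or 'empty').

Step 1 [NS]: N:car3-GO,E:wait,S:car2-GO,W:wait | queues: N=2 E=3 S=1 W=0
Step 2 [NS]: N:car5-GO,E:wait,S:car4-GO,W:wait | queues: N=1 E=3 S=0 W=0
Step 3 [NS]: N:car8-GO,E:wait,S:empty,W:wait | queues: N=0 E=3 S=0 W=0
Step 4 [NS]: N:empty,E:wait,S:empty,W:wait | queues: N=0 E=3 S=0 W=0

N: empty
E: 1 6 7
S: empty
W: empty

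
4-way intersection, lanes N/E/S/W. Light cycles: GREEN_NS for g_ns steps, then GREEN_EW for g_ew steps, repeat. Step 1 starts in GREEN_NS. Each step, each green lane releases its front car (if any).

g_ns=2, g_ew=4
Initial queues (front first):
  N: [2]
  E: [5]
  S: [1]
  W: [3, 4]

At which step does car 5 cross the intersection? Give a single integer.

Step 1 [NS]: N:car2-GO,E:wait,S:car1-GO,W:wait | queues: N=0 E=1 S=0 W=2
Step 2 [NS]: N:empty,E:wait,S:empty,W:wait | queues: N=0 E=1 S=0 W=2
Step 3 [EW]: N:wait,E:car5-GO,S:wait,W:car3-GO | queues: N=0 E=0 S=0 W=1
Step 4 [EW]: N:wait,E:empty,S:wait,W:car4-GO | queues: N=0 E=0 S=0 W=0
Car 5 crosses at step 3

3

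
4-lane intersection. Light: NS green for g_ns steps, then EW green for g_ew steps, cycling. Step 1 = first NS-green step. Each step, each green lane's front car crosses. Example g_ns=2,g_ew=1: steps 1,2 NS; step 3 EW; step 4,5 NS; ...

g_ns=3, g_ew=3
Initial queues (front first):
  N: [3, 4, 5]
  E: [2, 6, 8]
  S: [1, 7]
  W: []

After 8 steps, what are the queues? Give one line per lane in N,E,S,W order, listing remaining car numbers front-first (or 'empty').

Step 1 [NS]: N:car3-GO,E:wait,S:car1-GO,W:wait | queues: N=2 E=3 S=1 W=0
Step 2 [NS]: N:car4-GO,E:wait,S:car7-GO,W:wait | queues: N=1 E=3 S=0 W=0
Step 3 [NS]: N:car5-GO,E:wait,S:empty,W:wait | queues: N=0 E=3 S=0 W=0
Step 4 [EW]: N:wait,E:car2-GO,S:wait,W:empty | queues: N=0 E=2 S=0 W=0
Step 5 [EW]: N:wait,E:car6-GO,S:wait,W:empty | queues: N=0 E=1 S=0 W=0
Step 6 [EW]: N:wait,E:car8-GO,S:wait,W:empty | queues: N=0 E=0 S=0 W=0

N: empty
E: empty
S: empty
W: empty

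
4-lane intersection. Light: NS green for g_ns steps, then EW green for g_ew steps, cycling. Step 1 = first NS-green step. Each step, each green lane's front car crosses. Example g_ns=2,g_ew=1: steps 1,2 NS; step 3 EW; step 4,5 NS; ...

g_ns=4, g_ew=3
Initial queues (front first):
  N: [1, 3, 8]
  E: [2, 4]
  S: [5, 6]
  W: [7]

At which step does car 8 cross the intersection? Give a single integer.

Step 1 [NS]: N:car1-GO,E:wait,S:car5-GO,W:wait | queues: N=2 E=2 S=1 W=1
Step 2 [NS]: N:car3-GO,E:wait,S:car6-GO,W:wait | queues: N=1 E=2 S=0 W=1
Step 3 [NS]: N:car8-GO,E:wait,S:empty,W:wait | queues: N=0 E=2 S=0 W=1
Step 4 [NS]: N:empty,E:wait,S:empty,W:wait | queues: N=0 E=2 S=0 W=1
Step 5 [EW]: N:wait,E:car2-GO,S:wait,W:car7-GO | queues: N=0 E=1 S=0 W=0
Step 6 [EW]: N:wait,E:car4-GO,S:wait,W:empty | queues: N=0 E=0 S=0 W=0
Car 8 crosses at step 3

3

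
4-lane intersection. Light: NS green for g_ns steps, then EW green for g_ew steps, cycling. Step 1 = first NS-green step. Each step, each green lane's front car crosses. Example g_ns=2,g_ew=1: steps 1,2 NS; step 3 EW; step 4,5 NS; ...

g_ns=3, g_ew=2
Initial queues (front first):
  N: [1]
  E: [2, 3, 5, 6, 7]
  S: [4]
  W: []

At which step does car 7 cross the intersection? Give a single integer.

Step 1 [NS]: N:car1-GO,E:wait,S:car4-GO,W:wait | queues: N=0 E=5 S=0 W=0
Step 2 [NS]: N:empty,E:wait,S:empty,W:wait | queues: N=0 E=5 S=0 W=0
Step 3 [NS]: N:empty,E:wait,S:empty,W:wait | queues: N=0 E=5 S=0 W=0
Step 4 [EW]: N:wait,E:car2-GO,S:wait,W:empty | queues: N=0 E=4 S=0 W=0
Step 5 [EW]: N:wait,E:car3-GO,S:wait,W:empty | queues: N=0 E=3 S=0 W=0
Step 6 [NS]: N:empty,E:wait,S:empty,W:wait | queues: N=0 E=3 S=0 W=0
Step 7 [NS]: N:empty,E:wait,S:empty,W:wait | queues: N=0 E=3 S=0 W=0
Step 8 [NS]: N:empty,E:wait,S:empty,W:wait | queues: N=0 E=3 S=0 W=0
Step 9 [EW]: N:wait,E:car5-GO,S:wait,W:empty | queues: N=0 E=2 S=0 W=0
Step 10 [EW]: N:wait,E:car6-GO,S:wait,W:empty | queues: N=0 E=1 S=0 W=0
Step 11 [NS]: N:empty,E:wait,S:empty,W:wait | queues: N=0 E=1 S=0 W=0
Step 12 [NS]: N:empty,E:wait,S:empty,W:wait | queues: N=0 E=1 S=0 W=0
Step 13 [NS]: N:empty,E:wait,S:empty,W:wait | queues: N=0 E=1 S=0 W=0
Step 14 [EW]: N:wait,E:car7-GO,S:wait,W:empty | queues: N=0 E=0 S=0 W=0
Car 7 crosses at step 14

14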